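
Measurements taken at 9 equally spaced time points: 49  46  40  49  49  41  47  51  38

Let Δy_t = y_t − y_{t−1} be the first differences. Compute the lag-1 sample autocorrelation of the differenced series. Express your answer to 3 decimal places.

-0.270

First differences Δy: -3, -6, 9, 0, -8, 6, 4, -13
Mean of differences = -1.3750
Numerator Σ(Δy_t−Δȳ)(Δy_{t+1}−Δȳ) = -107.0156
Denominator Σ(Δy_t−Δȳ)² = 395.8750
r_1(Δy) = -107.0156 / 395.8750 = -0.270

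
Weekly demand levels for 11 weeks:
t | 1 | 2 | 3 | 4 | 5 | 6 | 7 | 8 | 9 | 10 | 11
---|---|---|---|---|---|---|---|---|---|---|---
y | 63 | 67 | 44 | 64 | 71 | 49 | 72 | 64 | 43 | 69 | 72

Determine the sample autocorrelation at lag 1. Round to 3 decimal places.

Mean ȳ = (63 + 67 + 44 + 64 + 71 + 49 + 72 + 64 + 43 + 69 + 72)/11 = 61.6364
Numerator Σ_{t=1}^{10}(y_t−ȳ)(y_{t+1}−ȳ) = -436.5868
Denominator Σ(y_t−ȳ)² = 1216.5455
r_1 = -436.5868 / 1216.5455 = -0.359

-0.359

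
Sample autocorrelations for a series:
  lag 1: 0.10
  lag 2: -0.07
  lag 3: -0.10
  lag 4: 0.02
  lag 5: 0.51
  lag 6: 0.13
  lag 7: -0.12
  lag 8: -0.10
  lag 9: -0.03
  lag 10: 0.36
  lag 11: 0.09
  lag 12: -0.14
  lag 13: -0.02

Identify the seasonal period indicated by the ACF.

5

The largest autocorrelation is r_5 = 0.51, with a weaker echo at lag 10 (0.36); the remaining lags stay at or below 0.13.
The dominant spike at lag 5 indicates a seasonal period of 5.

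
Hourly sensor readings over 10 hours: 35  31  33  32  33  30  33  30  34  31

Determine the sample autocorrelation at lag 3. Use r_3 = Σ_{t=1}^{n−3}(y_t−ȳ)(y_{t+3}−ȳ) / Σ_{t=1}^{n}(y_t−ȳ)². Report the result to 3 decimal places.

Mean ȳ = (35 + 31 + 33 + 32 + 33 + 30 + 33 + 30 + 34 + 31)/10 = 32.2000
Σ(y_t−ȳ)(y_{t+3}−ȳ) = (-0.5600) + (-0.9600) + (-1.7600) + (-0.1600) + (-1.7600) + (-3.9600) + (-0.9600) = -10.1200
Denominator Σ(y_t−ȳ)² = 25.6000
r_3 = -10.1200 / 25.6000 = -0.395

-0.395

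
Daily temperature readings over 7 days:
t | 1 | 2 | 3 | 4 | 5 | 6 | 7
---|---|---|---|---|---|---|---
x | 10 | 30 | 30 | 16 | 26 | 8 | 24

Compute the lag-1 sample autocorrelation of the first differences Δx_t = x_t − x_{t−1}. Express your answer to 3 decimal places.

-0.452

First differences Δx: 20, 0, -14, 10, -18, 16
Mean of differences = 2.3333
Numerator Σ(Δx_t−Δx̄)(Δx_{t+1}−Δx̄) = -562.1111
Denominator Σ(Δx_t−Δx̄)² = 1243.3333
r_1(Δx) = -562.1111 / 1243.3333 = -0.452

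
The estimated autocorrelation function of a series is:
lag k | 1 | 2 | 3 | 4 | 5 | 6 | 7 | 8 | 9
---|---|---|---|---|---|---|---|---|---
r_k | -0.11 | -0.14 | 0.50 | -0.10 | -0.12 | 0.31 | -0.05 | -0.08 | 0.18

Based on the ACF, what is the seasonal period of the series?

3

The largest autocorrelation is r_3 = 0.50, with weaker echoes at lags 6 (0.31) and 9 (0.18); the remaining lags stay at or below -0.05.
The dominant spike at lag 3 indicates a seasonal period of 3.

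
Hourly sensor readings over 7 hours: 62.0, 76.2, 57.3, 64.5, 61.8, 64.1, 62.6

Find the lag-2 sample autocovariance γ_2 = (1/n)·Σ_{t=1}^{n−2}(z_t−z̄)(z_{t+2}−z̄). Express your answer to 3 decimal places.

Mean z̄ = (62.0 + 76.2 + 57.3 + 64.5 + 61.8 + 64.1 + 62.6)/7 = 64.0714
Σ_{t=1}^{5}(z_t−z̄)(z_{t+2}−z̄) = 37.9598
γ_2 = 37.9598 / 7 = 5.423

5.423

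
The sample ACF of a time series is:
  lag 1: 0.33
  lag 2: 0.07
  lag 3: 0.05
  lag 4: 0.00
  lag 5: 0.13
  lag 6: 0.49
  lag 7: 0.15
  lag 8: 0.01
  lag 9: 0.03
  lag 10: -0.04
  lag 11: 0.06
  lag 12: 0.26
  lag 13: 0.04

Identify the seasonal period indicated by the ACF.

The largest autocorrelation is r_6 = 0.49; the remaining lags stay at or below 0.33. The elevated value at lag 1 (0.33), dropping to 0.07 at lag 2, reflects decaying short-term dependence rather than seasonality.
The dominant spike at lag 6 indicates a seasonal period of 6.

6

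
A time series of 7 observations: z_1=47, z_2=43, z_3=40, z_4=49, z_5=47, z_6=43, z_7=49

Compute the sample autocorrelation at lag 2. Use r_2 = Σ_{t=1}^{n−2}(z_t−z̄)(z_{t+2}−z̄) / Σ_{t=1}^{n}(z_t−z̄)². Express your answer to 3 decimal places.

Mean z̄ = (47 + 43 + 40 + 49 + 47 + 43 + 49)/7 = 45.4286
Deviations from mean: 1.5714, -2.4286, -5.4286, 3.5714, 1.5714, -2.4286, 3.5714
Σ(z_t−z̄)(z_{t+2}−z̄) = (-8.5306) + (-8.6735) + (-8.5306) + (-8.6735) + (5.6122) = -28.7959
Denominator Σ(z_t−z̄)² = 71.7143
r_2 = -28.7959 / 71.7143 = -0.402

-0.402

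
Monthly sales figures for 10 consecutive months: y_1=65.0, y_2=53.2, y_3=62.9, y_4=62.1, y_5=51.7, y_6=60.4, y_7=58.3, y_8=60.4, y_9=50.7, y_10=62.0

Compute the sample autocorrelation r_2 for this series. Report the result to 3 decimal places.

-0.005

Mean ȳ = (65.0 + 53.2 + 62.9 + 62.1 + 51.7 + 60.4 + 58.3 + 60.4 + 50.7 + 62.0)/10 = 58.6700
Numerator Σ_{t=1}^{8}(y_t−ȳ)(y_{t+2}−ȳ) = -1.2538
Denominator Σ(y_t−ȳ)² = 228.9610
r_2 = -1.2538 / 228.9610 = -0.005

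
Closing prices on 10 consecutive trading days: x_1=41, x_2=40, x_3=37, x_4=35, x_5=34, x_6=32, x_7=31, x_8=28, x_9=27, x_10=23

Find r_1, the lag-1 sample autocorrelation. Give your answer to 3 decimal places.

Mean x̄ = (41 + 40 + 37 + 35 + 34 + 32 + 31 + 28 + 27 + 23)/10 = 32.8000
Numerator Σ_{t=1}^{9}(x_t−x̄)(x_{t+1}−x̄) = 194.9600
Denominator Σ(x_t−x̄)² = 299.6000
r_1 = 194.9600 / 299.6000 = 0.651

0.651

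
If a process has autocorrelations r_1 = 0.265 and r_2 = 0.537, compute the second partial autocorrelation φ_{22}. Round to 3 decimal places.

φ_{22} = (r_2 − r_1²) / (1 − r_1²)
r_1² = (0.265)² = 0.070225
Numerator = 0.537 − 0.0702 = 0.4668; denominator = 1 − 0.0702 = 0.9298
φ_{22} = 0.4668 / 0.9298 = 0.502

0.502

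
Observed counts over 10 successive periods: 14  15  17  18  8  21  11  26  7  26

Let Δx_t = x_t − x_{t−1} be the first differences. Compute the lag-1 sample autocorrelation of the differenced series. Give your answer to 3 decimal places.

First differences Δx: 1, 2, 1, -10, 13, -10, 15, -19, 19
Mean of differences = 1.3333
Numerator Σ(Δx_t−Δx̄)(Δx_{t+1}−Δx̄) = -1053.1111
Denominator Σ(Δx_t−Δx̄)² = 1306.0000
r_1(Δx) = -1053.1111 / 1306.0000 = -0.806

-0.806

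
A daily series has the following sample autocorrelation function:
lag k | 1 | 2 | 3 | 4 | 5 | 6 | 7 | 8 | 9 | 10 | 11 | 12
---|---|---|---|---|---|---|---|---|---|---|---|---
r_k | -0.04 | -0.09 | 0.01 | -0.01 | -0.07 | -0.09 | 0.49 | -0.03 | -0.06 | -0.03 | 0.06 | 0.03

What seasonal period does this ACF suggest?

7

The largest autocorrelation is r_7 = 0.49; the remaining lags stay at or below 0.06.
The dominant spike at lag 7 indicates a seasonal period of 7.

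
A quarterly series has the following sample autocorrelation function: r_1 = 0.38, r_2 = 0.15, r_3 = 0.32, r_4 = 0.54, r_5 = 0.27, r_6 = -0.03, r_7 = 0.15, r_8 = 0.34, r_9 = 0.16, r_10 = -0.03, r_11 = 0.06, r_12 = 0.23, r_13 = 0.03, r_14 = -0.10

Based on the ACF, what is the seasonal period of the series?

4

The largest autocorrelation is r_4 = 0.54; the remaining lags stay at or below 0.38. The elevated value at lag 1 (0.38), dropping to 0.15 at lag 2, reflects decaying short-term dependence rather than seasonality.
The dominant spike at lag 4 indicates a seasonal period of 4.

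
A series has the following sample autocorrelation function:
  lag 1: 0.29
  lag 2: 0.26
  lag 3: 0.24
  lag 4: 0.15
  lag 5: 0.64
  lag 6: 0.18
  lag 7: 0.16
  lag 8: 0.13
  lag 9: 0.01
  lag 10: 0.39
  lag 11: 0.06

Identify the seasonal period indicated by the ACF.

The largest autocorrelation is r_5 = 0.64, with a weaker echo at lag 10 (0.39); the remaining lags stay at or below 0.29. The elevated value at lag 1 (0.29), dropping to 0.26 at lag 2, reflects decaying short-term dependence rather than seasonality.
The dominant spike at lag 5 indicates a seasonal period of 5.

5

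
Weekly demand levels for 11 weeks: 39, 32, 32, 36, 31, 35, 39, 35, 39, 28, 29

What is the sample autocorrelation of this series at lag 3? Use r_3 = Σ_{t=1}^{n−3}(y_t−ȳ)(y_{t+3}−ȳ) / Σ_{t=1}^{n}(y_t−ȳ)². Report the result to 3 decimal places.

-0.060

Mean ȳ = (39 + 32 + 32 + 36 + 31 + 35 + 39 + 35 + 39 + 28 + 29)/11 = 34.0909
Numerator Σ_{t=1}^{8}(y_t−ȳ)(y_{t+3}−ȳ) = -9.5702
Denominator Σ(y_t−ȳ)² = 158.9091
r_3 = -9.5702 / 158.9091 = -0.060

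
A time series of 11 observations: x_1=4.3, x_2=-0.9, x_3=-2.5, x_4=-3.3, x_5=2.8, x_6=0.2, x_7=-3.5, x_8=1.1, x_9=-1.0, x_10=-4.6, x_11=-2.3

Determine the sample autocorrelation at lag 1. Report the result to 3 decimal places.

-0.047

Mean x̄ = (4.3 − 0.9 − 2.5 − 3.3 + 2.8 + 0.2 − 3.5 + 1.1 − 1.0 − 4.6 − 2.3)/11 = -0.8818
Numerator Σ_{t=1}^{10}(x_t−x̄)(x_{t+1}−x̄) = -3.6149
Denominator Σ(x_t−x̄)² = 76.6764
r_1 = -3.6149 / 76.6764 = -0.047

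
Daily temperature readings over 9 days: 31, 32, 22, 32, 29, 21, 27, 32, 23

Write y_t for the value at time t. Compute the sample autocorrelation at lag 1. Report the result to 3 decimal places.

-0.336

Mean ȳ = (31 + 32 + 22 + 32 + 29 + 21 + 27 + 32 + 23)/9 = 27.6667
Numerator Σ_{t=1}^{8}(y_t−ȳ)(y_{t+1}−ȳ) = -56.4444
Denominator Σ(y_t−ȳ)² = 168.0000
r_1 = -56.4444 / 168.0000 = -0.336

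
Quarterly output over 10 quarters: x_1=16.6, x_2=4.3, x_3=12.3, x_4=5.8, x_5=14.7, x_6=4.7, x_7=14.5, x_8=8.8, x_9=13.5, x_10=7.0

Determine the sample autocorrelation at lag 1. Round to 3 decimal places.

-0.776

Mean x̄ = (16.6 + 4.3 + 12.3 + 5.8 + 14.7 + 4.7 + 14.5 + 8.8 + 13.5 + 7.0)/10 = 10.2200
Numerator Σ_{t=1}^{9}(x_t−x̄)(x_{t+1}−x̄) = -148.7304
Denominator Σ(x_t−x̄)² = 191.6160
r_1 = -148.7304 / 191.6160 = -0.776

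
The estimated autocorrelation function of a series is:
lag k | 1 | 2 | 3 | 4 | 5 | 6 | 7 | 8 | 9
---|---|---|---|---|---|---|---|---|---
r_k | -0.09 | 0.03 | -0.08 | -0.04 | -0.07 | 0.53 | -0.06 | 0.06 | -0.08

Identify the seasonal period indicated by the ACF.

6

The largest autocorrelation is r_6 = 0.53; the remaining lags stay at or below 0.06.
The dominant spike at lag 6 indicates a seasonal period of 6.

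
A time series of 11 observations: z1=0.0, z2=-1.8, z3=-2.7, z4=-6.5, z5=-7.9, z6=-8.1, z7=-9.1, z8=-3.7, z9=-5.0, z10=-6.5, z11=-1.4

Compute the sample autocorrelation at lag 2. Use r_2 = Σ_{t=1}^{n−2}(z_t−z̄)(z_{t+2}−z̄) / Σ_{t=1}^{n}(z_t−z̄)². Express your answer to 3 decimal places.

Mean z̄ = (0.0 − 1.8 − 2.7 − 6.5 − 7.9 − 8.1 − 9.1 − 3.7 − 5.0 − 6.5 − 1.4)/11 = -4.7909
Numerator Σ_{t=1}^{9}(z_t−z̄)(z_{t+2}−z̄) = 12.1753
Denominator Σ(z_t−z̄)² = 94.0291
r_2 = 12.1753 / 94.0291 = 0.129

0.129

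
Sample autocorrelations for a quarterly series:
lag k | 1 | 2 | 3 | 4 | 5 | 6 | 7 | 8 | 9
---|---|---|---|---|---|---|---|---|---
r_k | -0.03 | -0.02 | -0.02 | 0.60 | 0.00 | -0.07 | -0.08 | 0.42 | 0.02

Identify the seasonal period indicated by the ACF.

4

The largest autocorrelation is r_4 = 0.60, with a weaker echo at lag 8 (0.42); the remaining lags stay at or below 0.02.
The dominant spike at lag 4 indicates a seasonal period of 4.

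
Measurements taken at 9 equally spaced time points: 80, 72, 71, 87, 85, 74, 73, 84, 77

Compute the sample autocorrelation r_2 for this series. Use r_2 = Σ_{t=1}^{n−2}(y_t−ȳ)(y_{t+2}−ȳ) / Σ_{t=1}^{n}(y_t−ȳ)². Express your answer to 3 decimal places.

Mean ȳ = (80 + 72 + 71 + 87 + 85 + 74 + 73 + 84 + 77)/9 = 78.1111
Numerator Σ_{t=1}^{7}(y_t−ȳ)(y_{t+2}−ȳ) = -207.0247
Denominator Σ(y_t−ȳ)² = 296.8889
r_2 = -207.0247 / 296.8889 = -0.697

-0.697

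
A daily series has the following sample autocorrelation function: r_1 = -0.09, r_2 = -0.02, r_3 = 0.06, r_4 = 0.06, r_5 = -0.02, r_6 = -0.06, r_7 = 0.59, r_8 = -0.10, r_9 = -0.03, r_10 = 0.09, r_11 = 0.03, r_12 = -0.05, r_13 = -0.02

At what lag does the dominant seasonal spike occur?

The largest autocorrelation is r_7 = 0.59; the remaining lags stay at or below 0.09.
The dominant spike at lag 7 indicates a seasonal period of 7.

7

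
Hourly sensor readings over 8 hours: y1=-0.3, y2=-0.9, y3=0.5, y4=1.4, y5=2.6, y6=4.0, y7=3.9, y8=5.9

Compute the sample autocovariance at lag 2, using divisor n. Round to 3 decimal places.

Mean ȳ = (-0.3 − 0.9 + 0.5 + 1.4 + 2.6 + 4.0 + 3.9 + 5.9)/8 = 2.1375
Σ_{t=1}^{6}(y_t−ȳ)(y_{t+2}−ȳ) = 11.9234
γ_2 = 11.9234 / 8 = 1.490

1.490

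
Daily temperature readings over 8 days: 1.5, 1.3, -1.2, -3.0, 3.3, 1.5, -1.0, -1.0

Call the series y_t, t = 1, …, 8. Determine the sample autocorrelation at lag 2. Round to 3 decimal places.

Mean ȳ = (1.5 + 1.3 − 1.2 − 3.0 + 3.3 + 1.5 − 1.0 − 1.0)/8 = 0.1750
Numerator Σ_{t=1}^{6}(y_t−ȳ)(y_{t+2}−ȳ) = -19.1263
Denominator Σ(y_t−ȳ)² = 29.2750
r_2 = -19.1263 / 29.2750 = -0.653

-0.653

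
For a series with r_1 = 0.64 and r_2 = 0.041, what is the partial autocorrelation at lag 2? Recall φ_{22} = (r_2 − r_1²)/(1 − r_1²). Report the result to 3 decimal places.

φ_{22} = (r_2 − r_1²) / (1 − r_1²)
r_1² = (0.64)² = 0.4096
Numerator = 0.041 − 0.4096 = -0.3686; denominator = 1 − 0.4096 = 0.5904
φ_{22} = -0.3686 / 0.5904 = -0.624

-0.624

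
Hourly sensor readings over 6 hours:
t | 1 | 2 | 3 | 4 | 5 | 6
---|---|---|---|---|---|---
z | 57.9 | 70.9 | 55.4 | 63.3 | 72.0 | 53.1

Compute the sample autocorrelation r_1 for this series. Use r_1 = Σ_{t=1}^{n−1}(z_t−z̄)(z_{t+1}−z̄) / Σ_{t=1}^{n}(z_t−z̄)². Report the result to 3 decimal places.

-0.565

Mean z̄ = (57.9 + 70.9 + 55.4 + 63.3 + 72.0 + 53.1)/6 = 62.1000
Σ(z_t−z̄)(z_{t+1}−z̄) = (-36.9600) + (-58.9600) + (-8.0400) + (11.8800) + (-89.1000) = -181.1800
Denominator Σ(z_t−z̄)² = 320.4200
r_1 = -181.1800 / 320.4200 = -0.565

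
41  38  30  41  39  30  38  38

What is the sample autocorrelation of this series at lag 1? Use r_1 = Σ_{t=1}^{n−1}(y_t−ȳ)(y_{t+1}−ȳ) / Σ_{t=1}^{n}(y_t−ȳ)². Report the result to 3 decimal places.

Mean ȳ = (41 + 38 + 30 + 41 + 39 + 30 + 38 + 38)/8 = 36.8750
Deviations from mean: 4.1250, 1.1250, -6.8750, 4.1250, 2.1250, -6.8750, 1.1250, 1.1250
Σ(y_t−ȳ)(y_{t+1}−ȳ) = (4.6406) + (-7.7344) + (-28.3594) + (8.7656) + (-14.6094) + (-7.7344) + (1.2656) = -43.7656
Denominator Σ(y_t−ȳ)² = 136.8750
r_1 = -43.7656 / 136.8750 = -0.320

-0.320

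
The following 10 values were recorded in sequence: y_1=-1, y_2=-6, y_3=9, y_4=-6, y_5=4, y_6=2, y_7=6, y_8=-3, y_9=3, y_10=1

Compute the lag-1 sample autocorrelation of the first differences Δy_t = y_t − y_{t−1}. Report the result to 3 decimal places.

First differences Δy: -5, 15, -15, 10, -2, 4, -9, 6, -2
Mean of differences = 0.2222
Numerator Σ(Δy_t−Δȳ)(Δy_{t+1}−Δȳ) = -582.0494
Denominator Σ(Δy_t−Δȳ)² = 715.5556
r_1(Δy) = -582.0494 / 715.5556 = -0.813

-0.813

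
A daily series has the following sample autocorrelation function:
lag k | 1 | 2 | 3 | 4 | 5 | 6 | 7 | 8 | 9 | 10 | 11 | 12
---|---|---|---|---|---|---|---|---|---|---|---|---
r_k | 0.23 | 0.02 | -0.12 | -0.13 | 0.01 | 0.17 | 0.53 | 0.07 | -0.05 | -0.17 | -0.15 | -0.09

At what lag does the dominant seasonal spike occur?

7

The largest autocorrelation is r_7 = 0.53; the remaining lags stay at or below 0.23. The elevated value at lag 1 (0.23), dropping to 0.02 at lag 2, reflects decaying short-term dependence rather than seasonality.
The dominant spike at lag 7 indicates a seasonal period of 7.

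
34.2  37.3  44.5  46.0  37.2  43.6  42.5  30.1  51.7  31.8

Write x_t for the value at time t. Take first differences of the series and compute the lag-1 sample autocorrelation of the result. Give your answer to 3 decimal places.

First differences Δx: 3.1, 7.2, 1.5, -8.8, 6.4, -1.1, -12.4, 21.6, -19.9
Mean of differences = -0.2667
Numerator Σ(Δx_t−Δx̄)(Δx_{t+1}−Δx̄) = -723.7111
Denominator Σ(Δx_t−Δx̄)² = 1199.0000
r_1(Δx) = -723.7111 / 1199.0000 = -0.604

-0.604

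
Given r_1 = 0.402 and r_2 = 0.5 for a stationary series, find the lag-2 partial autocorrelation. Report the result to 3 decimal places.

φ_{22} = (r_2 − r_1²) / (1 − r_1²)
r_1² = (0.402)² = 0.161604
Numerator = 0.5 − 0.1616 = 0.3384; denominator = 1 − 0.1616 = 0.8384
φ_{22} = 0.3384 / 0.8384 = 0.404

0.404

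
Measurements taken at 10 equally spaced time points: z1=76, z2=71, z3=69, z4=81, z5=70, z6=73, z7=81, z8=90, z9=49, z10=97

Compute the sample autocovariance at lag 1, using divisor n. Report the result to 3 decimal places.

-90.929

Mean z̄ = (76 + 71 + 69 + 81 + 70 + 73 + 81 + 90 + 49 + 97)/10 = 75.7000
Σ_{t=1}^{9}(z_t−z̄)(z_{t+1}−z̄) = -909.2900
γ_1 = -909.2900 / 10 = -90.929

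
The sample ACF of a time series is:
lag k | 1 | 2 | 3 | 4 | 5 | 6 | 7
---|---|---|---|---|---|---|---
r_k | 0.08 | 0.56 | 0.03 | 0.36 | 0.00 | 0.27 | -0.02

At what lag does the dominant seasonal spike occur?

The largest autocorrelation is r_2 = 0.56, with weaker echoes at lags 4 (0.36) and 6 (0.27); the remaining lags stay at or below 0.08.
The dominant spike at lag 2 indicates a seasonal period of 2.

2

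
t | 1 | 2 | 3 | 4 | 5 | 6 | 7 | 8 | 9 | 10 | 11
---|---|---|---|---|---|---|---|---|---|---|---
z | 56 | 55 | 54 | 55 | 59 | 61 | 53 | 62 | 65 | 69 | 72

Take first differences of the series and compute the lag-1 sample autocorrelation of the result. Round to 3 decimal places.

-0.283

First differences Δz: -1, -1, 1, 4, 2, -8, 9, 3, 4, 3
Mean of differences = 1.6000
Numerator Σ(Δz_t−Δz̄)(Δz_{t+1}−Δz̄) = -49.9600
Denominator Σ(Δz_t−Δz̄)² = 176.4000
r_1(Δz) = -49.9600 / 176.4000 = -0.283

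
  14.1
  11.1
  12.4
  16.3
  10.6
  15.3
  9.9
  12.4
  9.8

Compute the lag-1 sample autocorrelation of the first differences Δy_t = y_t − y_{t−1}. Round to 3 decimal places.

First differences Δy: -3.0, 1.3, 3.9, -5.7, 4.7, -5.4, 2.5, -2.6
Mean of differences = -0.5375
Numerator Σ(Δy_t−Δȳ)(Δy_{t+1}−Δȳ) = -92.8202
Denominator Σ(Δy_t−Δȳ)² = 120.3388
r_1(Δy) = -92.8202 / 120.3388 = -0.771

-0.771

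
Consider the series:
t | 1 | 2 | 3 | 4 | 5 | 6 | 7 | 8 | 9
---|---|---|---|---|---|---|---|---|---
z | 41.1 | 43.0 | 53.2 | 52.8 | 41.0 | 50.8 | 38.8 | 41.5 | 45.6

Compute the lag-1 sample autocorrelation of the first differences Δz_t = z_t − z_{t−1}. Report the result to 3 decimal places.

First differences Δz: 1.9, 10.2, -0.4, -11.8, 9.8, -12.0, 2.7, 4.1
Mean of differences = 0.5625
Numerator Σ(Δz_t−Δz̄)(Δz_{t+1}−Δz̄) = -234.0227
Denominator Σ(Δz_t−Δz̄)² = 508.6588
r_1(Δz) = -234.0227 / 508.6588 = -0.460

-0.460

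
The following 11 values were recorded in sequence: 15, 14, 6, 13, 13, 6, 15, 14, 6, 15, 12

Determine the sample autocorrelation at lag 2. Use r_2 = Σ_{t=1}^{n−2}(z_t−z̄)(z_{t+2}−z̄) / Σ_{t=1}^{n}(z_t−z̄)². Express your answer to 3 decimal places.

Mean z̄ = (15 + 14 + 6 + 13 + 13 + 6 + 15 + 14 + 6 + 15 + 12)/11 = 11.7273
Numerator Σ_{t=1}^{9}(z_t−z̄)(z_{t+2}−z̄) = -52.1488
Denominator Σ(z_t−z̄)² = 144.1818
r_2 = -52.1488 / 144.1818 = -0.362

-0.362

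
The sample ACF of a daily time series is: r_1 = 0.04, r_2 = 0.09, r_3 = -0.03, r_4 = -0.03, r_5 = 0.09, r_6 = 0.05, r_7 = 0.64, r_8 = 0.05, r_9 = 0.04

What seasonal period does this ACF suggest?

7

The largest autocorrelation is r_7 = 0.64; the remaining lags stay at or below 0.09.
The dominant spike at lag 7 indicates a seasonal period of 7.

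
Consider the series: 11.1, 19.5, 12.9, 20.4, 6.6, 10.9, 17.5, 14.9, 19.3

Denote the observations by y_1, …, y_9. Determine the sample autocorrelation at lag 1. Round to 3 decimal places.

-0.336

Mean ȳ = (11.1 + 19.5 + 12.9 + 20.4 + 6.6 + 10.9 + 17.5 + 14.9 + 19.3)/9 = 14.7889
Numerator Σ_{t=1}^{8}(y_t−ȳ)(y_{t+1}−ȳ) = -60.7201
Denominator Σ(y_t−ȳ)² = 180.7489
r_1 = -60.7201 / 180.7489 = -0.336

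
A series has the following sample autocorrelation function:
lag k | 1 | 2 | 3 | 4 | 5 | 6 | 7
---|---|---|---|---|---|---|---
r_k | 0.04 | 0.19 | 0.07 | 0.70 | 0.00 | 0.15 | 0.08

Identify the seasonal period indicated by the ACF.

The largest autocorrelation is r_4 = 0.70; the remaining lags stay at or below 0.19.
The dominant spike at lag 4 indicates a seasonal period of 4.

4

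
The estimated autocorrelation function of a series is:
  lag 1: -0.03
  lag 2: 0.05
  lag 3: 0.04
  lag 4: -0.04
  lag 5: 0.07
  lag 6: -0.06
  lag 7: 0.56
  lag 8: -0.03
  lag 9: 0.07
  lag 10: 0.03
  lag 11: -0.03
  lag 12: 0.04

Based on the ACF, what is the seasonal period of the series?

7

The largest autocorrelation is r_7 = 0.56; the remaining lags stay at or below 0.07.
The dominant spike at lag 7 indicates a seasonal period of 7.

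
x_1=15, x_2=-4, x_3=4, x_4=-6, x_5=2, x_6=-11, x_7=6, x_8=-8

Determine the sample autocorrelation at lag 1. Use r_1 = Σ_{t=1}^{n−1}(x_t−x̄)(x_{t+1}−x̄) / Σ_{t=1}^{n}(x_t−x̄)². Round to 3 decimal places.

-0.484

Mean x̄ = (15 − 4 + 4 − 6 + 2 − 11 + 6 − 8)/8 = -0.2500
Deviations from mean: 15.2500, -3.7500, 4.2500, -5.7500, 2.2500, -10.7500, 6.2500, -7.7500
Σ(x_t−x̄)(x_{t+1}−x̄) = (-57.1875) + (-15.9375) + (-24.4375) + (-12.9375) + (-24.1875) + (-67.1875) + (-48.4375) = -250.3125
Denominator Σ(x_t−x̄)² = 517.5000
r_1 = -250.3125 / 517.5000 = -0.484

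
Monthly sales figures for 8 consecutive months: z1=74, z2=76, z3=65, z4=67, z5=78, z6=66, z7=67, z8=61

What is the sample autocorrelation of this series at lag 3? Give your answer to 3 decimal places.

Mean z̄ = (74 + 76 + 65 + 67 + 78 + 66 + 67 + 61)/8 = 69.2500
Deviations from mean: 4.7500, 6.7500, -4.2500, -2.2500, 8.7500, -3.2500, -2.2500, -8.2500
Numerator Σ_{t=1}^{5}(z_t−z̄)(z_{t+3}−z̄) = -4.9375
Denominator Σ(z_t−z̄)² = 251.5000
r_3 = -4.9375 / 251.5000 = -0.020

-0.020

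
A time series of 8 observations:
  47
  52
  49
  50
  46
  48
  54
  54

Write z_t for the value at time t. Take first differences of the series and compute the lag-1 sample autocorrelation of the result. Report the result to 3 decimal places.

First differences Δz: 5, -3, 1, -4, 2, 6, 0
Mean of differences = 1.0000
Numerator Σ(Δz_t−Δz̄)(Δz_{t+1}−Δz̄) = -21.0000
Denominator Σ(Δz_t−Δz̄)² = 84.0000
r_1(Δz) = -21.0000 / 84.0000 = -0.250

-0.250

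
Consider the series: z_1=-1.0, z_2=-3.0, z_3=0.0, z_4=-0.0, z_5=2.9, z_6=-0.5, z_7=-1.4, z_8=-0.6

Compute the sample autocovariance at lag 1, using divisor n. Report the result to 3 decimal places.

Mean z̄ = (-1.0 − 3.0 + 0.0 − 0.0 + 2.9 − 0.5 − 1.4 − 0.6)/8 = -0.4500
Σ_{t=1}^{7}(z_t−z̄)(z_{t+1}−z̄) = 1.9875
γ_1 = 1.9875 / 8 = 0.248

0.248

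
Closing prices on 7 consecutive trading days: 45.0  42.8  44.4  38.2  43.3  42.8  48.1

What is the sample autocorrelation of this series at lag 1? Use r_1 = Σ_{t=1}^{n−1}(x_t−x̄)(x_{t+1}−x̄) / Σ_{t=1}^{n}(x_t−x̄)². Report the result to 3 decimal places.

-0.157

Mean x̄ = (45.0 + 42.8 + 44.4 + 38.2 + 43.3 + 42.8 + 48.1)/7 = 43.5143
Deviations from mean: 1.4857, -0.7143, 0.8857, -5.3143, -0.2143, -0.7143, 4.5857
Numerator Σ_{t=1}^{6}(x_t−x̄)(x_{t+1}−x̄) = -8.3845
Denominator Σ(x_t−x̄)² = 53.3286
r_1 = -8.3845 / 53.3286 = -0.157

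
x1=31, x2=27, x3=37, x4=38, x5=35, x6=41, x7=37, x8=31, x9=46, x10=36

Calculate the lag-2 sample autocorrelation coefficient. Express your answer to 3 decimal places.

-0.113

Mean x̄ = (31 + 27 + 37 + 38 + 35 + 41 + 37 + 31 + 46 + 36)/10 = 35.9000
Numerator Σ_{t=1}^{8}(x_t−x̄)(x_{t+2}−x̄) = -29.7200
Denominator Σ(x_t−x̄)² = 262.9000
r_2 = -29.7200 / 262.9000 = -0.113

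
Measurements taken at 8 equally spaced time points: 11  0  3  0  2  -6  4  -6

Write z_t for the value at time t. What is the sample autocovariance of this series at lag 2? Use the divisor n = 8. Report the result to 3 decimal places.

Mean z̄ = (11 + 0 + 3 + 0 + 2 − 6 + 4 − 6)/8 = 1.0000
Σ_{t=1}^{6}(z_t−z̄)(z_{t+2}−z̄) = 82.0000
γ_2 = 82.0000 / 8 = 10.250

10.250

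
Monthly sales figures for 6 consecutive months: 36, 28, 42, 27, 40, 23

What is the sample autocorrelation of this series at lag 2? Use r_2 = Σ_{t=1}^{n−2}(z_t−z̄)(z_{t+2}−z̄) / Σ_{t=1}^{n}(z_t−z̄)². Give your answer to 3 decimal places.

0.604

Mean z̄ = (36 + 28 + 42 + 27 + 40 + 23)/6 = 32.6667
Deviations from mean: 3.3333, -4.6667, 9.3333, -5.6667, 7.3333, -9.6667
Σ(z_t−z̄)(z_{t+2}−z̄) = (31.1111) + (26.4444) + (68.4444) + (54.7778) = 180.7778
Denominator Σ(z_t−z̄)² = 299.3333
r_2 = 180.7778 / 299.3333 = 0.604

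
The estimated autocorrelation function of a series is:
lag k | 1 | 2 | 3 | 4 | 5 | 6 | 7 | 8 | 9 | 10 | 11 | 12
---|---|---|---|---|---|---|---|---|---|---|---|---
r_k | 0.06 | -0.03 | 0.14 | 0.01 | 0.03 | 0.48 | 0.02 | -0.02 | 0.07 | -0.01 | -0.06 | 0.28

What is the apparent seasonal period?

6

The largest autocorrelation is r_6 = 0.48, with a weaker echo at lag 12 (0.28); the remaining lags stay at or below 0.14.
The dominant spike at lag 6 indicates a seasonal period of 6.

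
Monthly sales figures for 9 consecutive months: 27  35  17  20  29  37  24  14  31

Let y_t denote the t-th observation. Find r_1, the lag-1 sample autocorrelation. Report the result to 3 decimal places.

-0.122

Mean ȳ = (27 + 35 + 17 + 20 + 29 + 37 + 24 + 14 + 31)/9 = 26.0000
Numerator Σ_{t=1}^{8}(y_t−ȳ)(y_{t+1}−ȳ) = -61.0000
Denominator Σ(y_t−ȳ)² = 502.0000
r_1 = -61.0000 / 502.0000 = -0.122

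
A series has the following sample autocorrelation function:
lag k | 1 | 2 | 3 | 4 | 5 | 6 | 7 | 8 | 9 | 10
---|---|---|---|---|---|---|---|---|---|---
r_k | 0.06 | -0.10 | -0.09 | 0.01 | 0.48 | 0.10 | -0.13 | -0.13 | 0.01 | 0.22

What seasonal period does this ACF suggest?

5

The largest autocorrelation is r_5 = 0.48, with a weaker echo at lag 10 (0.22); the remaining lags stay at or below 0.10.
The dominant spike at lag 5 indicates a seasonal period of 5.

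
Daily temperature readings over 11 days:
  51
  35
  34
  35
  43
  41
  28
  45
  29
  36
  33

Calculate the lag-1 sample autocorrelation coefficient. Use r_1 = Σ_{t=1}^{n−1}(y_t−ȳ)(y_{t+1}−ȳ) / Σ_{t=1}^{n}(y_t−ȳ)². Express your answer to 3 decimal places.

Mean ȳ = (51 + 35 + 34 + 35 + 43 + 41 + 28 + 45 + 29 + 36 + 33)/11 = 37.2727
Numerator Σ_{t=1}^{10}(y_t−ȳ)(y_{t+1}−ȳ) = -162.1653
Denominator Σ(y_t−ȳ)² = 490.1818
r_1 = -162.1653 / 490.1818 = -0.331

-0.331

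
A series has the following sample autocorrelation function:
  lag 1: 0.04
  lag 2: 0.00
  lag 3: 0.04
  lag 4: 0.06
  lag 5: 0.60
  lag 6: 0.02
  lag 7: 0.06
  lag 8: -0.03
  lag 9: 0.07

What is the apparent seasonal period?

5

The largest autocorrelation is r_5 = 0.60; the remaining lags stay at or below 0.07.
The dominant spike at lag 5 indicates a seasonal period of 5.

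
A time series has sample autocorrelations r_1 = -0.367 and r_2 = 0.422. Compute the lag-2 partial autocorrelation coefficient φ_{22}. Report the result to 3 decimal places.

φ_{22} = (r_2 − r_1²) / (1 − r_1²)
r_1² = (-0.367)² = 0.134689
Numerator = 0.422 − 0.1347 = 0.2873; denominator = 1 − 0.1347 = 0.8653
φ_{22} = 0.2873 / 0.8653 = 0.332

0.332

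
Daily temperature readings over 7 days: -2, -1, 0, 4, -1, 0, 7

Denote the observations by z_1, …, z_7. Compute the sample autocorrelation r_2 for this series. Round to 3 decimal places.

-0.250

Mean z̄ = (-2 − 1 + 0 + 4 − 1 + 0 + 7)/7 = 1.0000
Deviations from mean: -3.0000, -2.0000, -1.0000, 3.0000, -2.0000, -1.0000, 6.0000
Σ(z_t−z̄)(z_{t+2}−z̄) = (3.0000) + (-6.0000) + (2.0000) + (-3.0000) + (-12.0000) = -16.0000
Denominator Σ(z_t−z̄)² = 64.0000
r_2 = -16.0000 / 64.0000 = -0.250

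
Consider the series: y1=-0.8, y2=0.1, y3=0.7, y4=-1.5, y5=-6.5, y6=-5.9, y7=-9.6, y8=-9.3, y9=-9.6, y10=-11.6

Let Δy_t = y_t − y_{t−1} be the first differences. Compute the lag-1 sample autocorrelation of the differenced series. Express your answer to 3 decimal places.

-0.239

First differences Δy: 0.9, 0.6, -2.2, -5.0, 0.6, -3.7, 0.3, -0.3, -2.0
Mean of differences = -1.2000
Numerator Σ(Δy_t−Δȳ)(Δy_{t+1}−Δȳ) = -8.6800
Denominator Σ(Δy_t−Δȳ)² = 36.2800
r_1(Δy) = -8.6800 / 36.2800 = -0.239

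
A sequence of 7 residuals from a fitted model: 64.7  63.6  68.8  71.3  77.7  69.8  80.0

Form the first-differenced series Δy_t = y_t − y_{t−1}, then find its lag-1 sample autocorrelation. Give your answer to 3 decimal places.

First differences Δy: -1.1, 5.2, 2.5, 6.4, -7.9, 10.2
Mean of differences = 2.5500
Numerator Σ(Δy_t−Δȳ)(Δy_{t+1}−Δȳ) = -130.1725
Denominator Σ(Δy_t−Δȳ)² = 202.8950
r_1(Δy) = -130.1725 / 202.8950 = -0.642

-0.642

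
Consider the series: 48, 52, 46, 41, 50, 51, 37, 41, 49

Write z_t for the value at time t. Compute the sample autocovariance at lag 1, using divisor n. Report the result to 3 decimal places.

-0.285

Mean z̄ = (48 + 52 + 46 + 41 + 50 + 51 + 37 + 41 + 49)/9 = 46.1111
Σ_{t=1}^{8}(z_t−z̄)(z_{t+1}−z̄) = -2.5679
γ_1 = -2.5679 / 9 = -0.285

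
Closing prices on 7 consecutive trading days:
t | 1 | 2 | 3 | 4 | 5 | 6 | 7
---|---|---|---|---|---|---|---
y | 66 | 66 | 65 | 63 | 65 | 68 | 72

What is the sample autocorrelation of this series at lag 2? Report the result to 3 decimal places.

Mean ȳ = (66 + 66 + 65 + 63 + 65 + 68 + 72)/7 = 66.4286
Deviations from mean: -0.4286, -0.4286, -1.4286, -3.4286, -1.4286, 1.5714, 5.5714
Σ(y_t−ȳ)(y_{t+2}−ȳ) = (0.6122) + (1.4694) + (2.0408) + (-5.3878) + (-7.9592) = -9.2245
Denominator Σ(y_t−ȳ)² = 49.7143
r_2 = -9.2245 / 49.7143 = -0.186

-0.186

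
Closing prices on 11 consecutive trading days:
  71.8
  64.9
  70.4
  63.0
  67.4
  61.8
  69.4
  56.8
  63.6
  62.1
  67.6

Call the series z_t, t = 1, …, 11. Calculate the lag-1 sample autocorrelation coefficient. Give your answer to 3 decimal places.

-0.328

Mean z̄ = (71.8 + 64.9 + 70.4 + 63.0 + 67.4 + 61.8 + 69.4 + 56.8 + 63.6 + 62.1 + 67.6)/11 = 65.3455
Numerator Σ_{t=1}^{10}(z_t−z̄)(z_{t+1}−z̄) = -64.8448
Denominator Σ(z_t−z̄)² = 197.8273
r_1 = -64.8448 / 197.8273 = -0.328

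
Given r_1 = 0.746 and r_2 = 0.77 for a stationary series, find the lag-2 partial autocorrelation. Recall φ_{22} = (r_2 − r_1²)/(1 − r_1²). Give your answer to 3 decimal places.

0.481

φ_{22} = (r_2 − r_1²) / (1 − r_1²)
r_1² = (0.746)² = 0.556516
Numerator = 0.77 − 0.5565 = 0.2135; denominator = 1 − 0.5565 = 0.4435
φ_{22} = 0.2135 / 0.4435 = 0.481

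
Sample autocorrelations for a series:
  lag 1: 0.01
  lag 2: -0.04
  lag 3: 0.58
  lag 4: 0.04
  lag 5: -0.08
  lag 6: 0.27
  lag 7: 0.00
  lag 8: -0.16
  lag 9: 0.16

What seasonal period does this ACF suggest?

3

The largest autocorrelation is r_3 = 0.58, with weaker echoes at lags 6 (0.27) and 9 (0.16); the remaining lags stay at or below 0.04.
The dominant spike at lag 3 indicates a seasonal period of 3.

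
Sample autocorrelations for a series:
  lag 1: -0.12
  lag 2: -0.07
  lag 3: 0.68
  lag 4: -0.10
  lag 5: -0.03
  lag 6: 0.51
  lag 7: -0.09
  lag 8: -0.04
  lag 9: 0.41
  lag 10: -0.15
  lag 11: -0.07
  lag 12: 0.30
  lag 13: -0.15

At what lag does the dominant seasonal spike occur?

The largest autocorrelation is r_3 = 0.68, with weaker echoes at lags 6 (0.51), 9 (0.41) and 12 (0.30); the remaining lags stay at or below -0.03.
The dominant spike at lag 3 indicates a seasonal period of 3.

3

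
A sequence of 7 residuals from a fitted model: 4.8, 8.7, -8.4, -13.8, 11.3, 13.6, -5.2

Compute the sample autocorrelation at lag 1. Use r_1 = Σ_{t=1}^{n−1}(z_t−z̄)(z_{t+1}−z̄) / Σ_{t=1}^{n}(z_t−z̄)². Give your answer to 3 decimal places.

-0.013

Mean z̄ = (4.8 + 8.7 − 8.4 − 13.8 + 11.3 + 13.6 − 5.2)/7 = 1.5714
Deviations from mean: 3.2286, 7.1286, -9.9714, -15.3714, 9.7286, 12.0286, -6.7714
Σ(z_t−z̄)(z_{t+1}−z̄) = (23.0151) + (-71.0820) + (153.2751) + (-149.5420) + (117.0208) + (-81.4506) = -8.7637
Denominator Σ(z_t−z̄)² = 682.1343
r_1 = -8.7637 / 682.1343 = -0.013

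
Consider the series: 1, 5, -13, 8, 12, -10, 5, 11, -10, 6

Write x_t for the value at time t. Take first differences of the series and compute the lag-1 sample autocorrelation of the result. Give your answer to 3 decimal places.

-0.513

First differences Δx: 4, -18, 21, 4, -22, 15, 6, -21, 16
Mean of differences = 0.5556
Numerator Σ(Δx_t−Δx̄)(Δx_{t+1}−Δx̄) = -1147.9753
Denominator Σ(Δx_t−Δx̄)² = 2236.2222
r_1(Δx) = -1147.9753 / 2236.2222 = -0.513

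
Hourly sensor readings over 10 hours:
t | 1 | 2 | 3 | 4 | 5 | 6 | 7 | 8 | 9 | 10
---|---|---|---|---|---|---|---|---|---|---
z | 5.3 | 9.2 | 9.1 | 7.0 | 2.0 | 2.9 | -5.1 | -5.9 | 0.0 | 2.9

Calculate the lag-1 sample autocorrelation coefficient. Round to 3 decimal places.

0.682

Mean z̄ = (5.3 + 9.2 + 9.1 + 7.0 + 2.0 + 2.9 − 5.1 − 5.9 + 0.0 + 2.9)/10 = 2.7400
Numerator Σ_{t=1}^{9}(z_t−z̄)(z_{t+1}−z̄) = 171.1644
Denominator Σ(z_t−z̄)² = 251.1040
r_1 = 171.1644 / 251.1040 = 0.682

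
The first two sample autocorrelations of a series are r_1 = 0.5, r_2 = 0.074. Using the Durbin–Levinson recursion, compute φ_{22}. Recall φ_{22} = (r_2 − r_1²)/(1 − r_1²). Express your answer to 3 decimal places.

-0.235

φ_{22} = (r_2 − r_1²) / (1 − r_1²)
r_1² = (0.5)² = 0.25
Numerator = 0.074 − 0.2500 = -0.1760; denominator = 1 − 0.2500 = 0.7500
φ_{22} = -0.1760 / 0.7500 = -0.235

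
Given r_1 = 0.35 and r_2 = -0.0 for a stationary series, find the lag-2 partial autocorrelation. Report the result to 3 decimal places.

-0.140

φ_{22} = (r_2 − r_1²) / (1 − r_1²)
r_1² = (0.35)² = 0.1225
Numerator = -0.0 − 0.1225 = -0.1225; denominator = 1 − 0.1225 = 0.8775
φ_{22} = -0.1225 / 0.8775 = -0.140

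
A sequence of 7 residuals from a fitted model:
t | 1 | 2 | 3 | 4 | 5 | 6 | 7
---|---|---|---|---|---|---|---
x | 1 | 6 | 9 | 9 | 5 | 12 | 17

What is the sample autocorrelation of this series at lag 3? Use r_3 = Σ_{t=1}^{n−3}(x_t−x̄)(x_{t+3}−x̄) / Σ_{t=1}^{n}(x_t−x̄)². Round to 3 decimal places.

0.069

Mean x̄ = (1 + 6 + 9 + 9 + 5 + 12 + 17)/7 = 8.4286
Σ(x_t−x̄)(x_{t+3}−x̄) = (-4.2449) + (8.3265) + (2.0408) + (4.8980) = 11.0204
Denominator Σ(x_t−x̄)² = 159.7143
r_3 = 11.0204 / 159.7143 = 0.069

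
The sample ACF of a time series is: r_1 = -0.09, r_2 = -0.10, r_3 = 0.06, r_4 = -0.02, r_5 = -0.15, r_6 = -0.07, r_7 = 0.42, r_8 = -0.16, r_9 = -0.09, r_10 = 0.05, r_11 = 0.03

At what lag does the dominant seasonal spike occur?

7

The largest autocorrelation is r_7 = 0.42; the remaining lags stay at or below 0.06.
The dominant spike at lag 7 indicates a seasonal period of 7.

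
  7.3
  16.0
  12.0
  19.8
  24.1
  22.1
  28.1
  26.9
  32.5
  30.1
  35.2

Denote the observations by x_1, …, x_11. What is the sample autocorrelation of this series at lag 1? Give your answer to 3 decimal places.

0.558

Mean x̄ = (7.3 + 16.0 + 12.0 + 19.8 + 24.1 + 22.1 + 28.1 + 26.9 + 32.5 + 30.1 + 35.2)/11 = 23.1000
Numerator Σ_{t=1}^{10}(x_t−x̄)(x_{t+1}−x̄) = 423.5400
Denominator Σ(x_t−x̄)² = 759.3600
r_1 = 423.5400 / 759.3600 = 0.558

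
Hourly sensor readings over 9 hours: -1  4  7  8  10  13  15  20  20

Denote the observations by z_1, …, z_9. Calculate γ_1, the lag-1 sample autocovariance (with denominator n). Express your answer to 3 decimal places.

27.765

Mean z̄ = (-1 + 4 + 7 + 8 + 10 + 13 + 15 + 20 + 20)/9 = 10.6667
Σ_{t=1}^{8}(z_t−z̄)(z_{t+1}−z̄) = 249.8889
γ_1 = 249.8889 / 9 = 27.765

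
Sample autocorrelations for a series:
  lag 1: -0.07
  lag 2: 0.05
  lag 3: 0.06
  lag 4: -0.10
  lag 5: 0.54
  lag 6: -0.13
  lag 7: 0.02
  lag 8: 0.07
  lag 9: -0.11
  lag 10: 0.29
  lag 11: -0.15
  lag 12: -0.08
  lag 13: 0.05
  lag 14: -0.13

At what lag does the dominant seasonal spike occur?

5

The largest autocorrelation is r_5 = 0.54, with a weaker echo at lag 10 (0.29); the remaining lags stay at or below 0.07.
The dominant spike at lag 5 indicates a seasonal period of 5.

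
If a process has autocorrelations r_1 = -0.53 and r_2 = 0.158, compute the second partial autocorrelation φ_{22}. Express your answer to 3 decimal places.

φ_{22} = (r_2 − r_1²) / (1 − r_1²)
r_1² = (-0.53)² = 0.2809
Numerator = 0.158 − 0.2809 = -0.1229; denominator = 1 − 0.2809 = 0.7191
φ_{22} = -0.1229 / 0.7191 = -0.171

-0.171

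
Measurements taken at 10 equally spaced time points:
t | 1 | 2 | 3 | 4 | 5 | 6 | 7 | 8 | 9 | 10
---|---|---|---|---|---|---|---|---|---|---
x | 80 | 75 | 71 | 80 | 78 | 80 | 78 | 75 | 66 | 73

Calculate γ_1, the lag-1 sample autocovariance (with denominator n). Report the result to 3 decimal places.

4.084

Mean x̄ = (80 + 75 + 71 + 80 + 78 + 80 + 78 + 75 + 66 + 73)/10 = 75.6000
Σ_{t=1}^{9}(x_t−x̄)(x_{t+1}−x̄) = 40.8400
γ_1 = 40.8400 / 10 = 4.084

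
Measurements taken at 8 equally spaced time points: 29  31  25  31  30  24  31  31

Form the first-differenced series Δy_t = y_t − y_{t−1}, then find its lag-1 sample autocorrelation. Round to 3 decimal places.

-0.558

First differences Δy: 2, -6, 6, -1, -6, 7, 0
Mean of differences = 0.2857
Numerator Σ(Δy_t−Δȳ)(Δy_{t+1}−Δȳ) = -90.0816
Denominator Σ(Δy_t−Δȳ)² = 161.4286
r_1(Δy) = -90.0816 / 161.4286 = -0.558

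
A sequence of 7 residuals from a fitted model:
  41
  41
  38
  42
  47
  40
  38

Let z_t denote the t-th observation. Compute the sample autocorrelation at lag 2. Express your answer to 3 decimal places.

-0.661

Mean z̄ = (41 + 41 + 38 + 42 + 47 + 40 + 38)/7 = 41.0000
Deviations from mean: 0.0000, 0.0000, -3.0000, 1.0000, 6.0000, -1.0000, -3.0000
Σ(z_t−z̄)(z_{t+2}−z̄) = (0.0000) + (0.0000) + (-18.0000) + (-1.0000) + (-18.0000) = -37.0000
Denominator Σ(z_t−z̄)² = 56.0000
r_2 = -37.0000 / 56.0000 = -0.661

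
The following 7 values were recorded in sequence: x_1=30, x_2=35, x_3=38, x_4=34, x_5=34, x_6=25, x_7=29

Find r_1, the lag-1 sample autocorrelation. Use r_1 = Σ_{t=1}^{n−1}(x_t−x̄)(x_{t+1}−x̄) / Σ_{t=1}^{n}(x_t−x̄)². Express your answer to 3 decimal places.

Mean x̄ = (30 + 35 + 38 + 34 + 34 + 25 + 29)/7 = 32.1429
Deviations from mean: -2.1429, 2.8571, 5.8571, 1.8571, 1.8571, -7.1429, -3.1429
Numerator Σ_{t=1}^{6}(x_t−x̄)(x_{t+1}−x̄) = 34.1224
Denominator Σ(x_t−x̄)² = 114.8571
r_1 = 34.1224 / 114.8571 = 0.297

0.297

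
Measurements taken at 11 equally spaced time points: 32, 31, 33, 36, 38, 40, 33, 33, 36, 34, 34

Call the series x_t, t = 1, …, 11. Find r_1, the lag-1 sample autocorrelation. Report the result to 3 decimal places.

0.376

Mean x̄ = (32 + 31 + 33 + 36 + 38 + 40 + 33 + 33 + 36 + 34 + 34)/11 = 34.5455
Numerator Σ_{t=1}^{10}(x_t−x̄)(x_{t+1}−x̄) = 27.3388
Denominator Σ(x_t−x̄)² = 72.7273
r_1 = 27.3388 / 72.7273 = 0.376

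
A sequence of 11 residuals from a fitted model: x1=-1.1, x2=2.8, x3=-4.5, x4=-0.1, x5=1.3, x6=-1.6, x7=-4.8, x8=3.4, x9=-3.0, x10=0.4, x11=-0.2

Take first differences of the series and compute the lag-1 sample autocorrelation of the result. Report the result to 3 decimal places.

-0.663

First differences Δx: 3.9, -7.3, 4.4, 1.4, -2.9, -3.2, 8.2, -6.4, 3.4, -0.6
Mean of differences = 0.0900
Numerator Σ(Δx_t−Δx̄)(Δx_{t+1}−Δx̄) = -151.5221
Denominator Σ(Δx_t−Δx̄)² = 228.5090
r_1(Δx) = -151.5221 / 228.5090 = -0.663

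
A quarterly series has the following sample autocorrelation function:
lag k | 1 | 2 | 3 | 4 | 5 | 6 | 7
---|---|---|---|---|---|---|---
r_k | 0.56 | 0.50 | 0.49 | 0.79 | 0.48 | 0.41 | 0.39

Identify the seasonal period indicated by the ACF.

The largest autocorrelation is r_4 = 0.79; the remaining lags stay at or below 0.56. The elevated value at lag 1 (0.56), dropping to 0.50 at lag 2, reflects decaying short-term dependence rather than seasonality.
The dominant spike at lag 4 indicates a seasonal period of 4.

4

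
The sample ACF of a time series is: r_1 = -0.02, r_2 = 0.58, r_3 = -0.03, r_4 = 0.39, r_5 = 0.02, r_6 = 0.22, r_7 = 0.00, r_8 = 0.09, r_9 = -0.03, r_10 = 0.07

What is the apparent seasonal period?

2

The largest autocorrelation is r_2 = 0.58, with weaker echoes at lags 4 (0.39) and 6 (0.22); the remaining lags stay at or below 0.09.
The dominant spike at lag 2 indicates a seasonal period of 2.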